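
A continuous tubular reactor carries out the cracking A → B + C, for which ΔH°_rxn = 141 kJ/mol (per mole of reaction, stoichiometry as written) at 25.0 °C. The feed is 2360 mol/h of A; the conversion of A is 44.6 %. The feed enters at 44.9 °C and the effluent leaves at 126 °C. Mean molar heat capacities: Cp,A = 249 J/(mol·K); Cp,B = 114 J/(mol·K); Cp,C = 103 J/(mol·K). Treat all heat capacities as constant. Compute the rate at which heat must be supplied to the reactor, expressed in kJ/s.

Extent of reaction ξ = 0.446 × 2360 = 1052.6 mol/h
Reaction term: ξ·ΔH°_rxn = 1052.6 × 141 = 148410 kJ/h
Sensible, feed 44.9→25 °C: -11694 kJ/h
Outlet flows (mol/h): A 1307.4, B 1052.6, C 1052.6
Sensible, products 25→126 °C: 55950 kJ/h
Q = ΔH = 192670 kJ/h = 53.519 kW
Heat supplied = 53.519 kJ/s

Q_in = 53.5 kJ/s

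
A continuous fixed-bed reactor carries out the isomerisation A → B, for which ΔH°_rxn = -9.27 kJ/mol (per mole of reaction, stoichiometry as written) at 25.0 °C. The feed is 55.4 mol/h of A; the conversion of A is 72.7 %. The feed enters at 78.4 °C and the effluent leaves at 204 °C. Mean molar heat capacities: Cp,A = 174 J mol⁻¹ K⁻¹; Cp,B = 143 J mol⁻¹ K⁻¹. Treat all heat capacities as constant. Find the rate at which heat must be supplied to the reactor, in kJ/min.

Extent of reaction ξ = 0.727 × 55.4 = 40.276 mol/h
Reaction term: ξ·ΔH°_rxn = 40.276 × -9.27 = -373.36 kJ/h
Sensible, feed 78.4→25 °C: -514.75 kJ/h
Outlet flows (mol/h): A 15.124, B 40.276
Sensible, products 25→204 °C: 1502 kJ/h
Q = ΔH = 613.89 kJ/h = 0.17052 kW
Heat supplied = 10.231 kJ/min

Q_in = 10.2 kJ/min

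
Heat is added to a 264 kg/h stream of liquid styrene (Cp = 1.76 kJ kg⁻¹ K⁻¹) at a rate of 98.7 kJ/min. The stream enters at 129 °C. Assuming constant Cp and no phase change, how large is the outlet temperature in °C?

Q = 98.7 kJ/min = 5922 kJ/h
ΔT = Q/(ṁ·Cp) = 5922/(264×1.76) = 12.745 K
T_out = 129 + 12.745 = 141.75 °C

T_out = 142 °C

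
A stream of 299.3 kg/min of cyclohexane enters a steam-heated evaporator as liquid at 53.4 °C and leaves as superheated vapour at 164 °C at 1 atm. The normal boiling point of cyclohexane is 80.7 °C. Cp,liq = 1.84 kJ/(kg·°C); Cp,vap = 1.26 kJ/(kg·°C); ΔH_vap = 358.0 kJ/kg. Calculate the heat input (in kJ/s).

liquid 53.4→80.7 °C: 50.232 kJ/kg
vaporisation at 80.7 °C: 358 kJ/kg
vapour 80.7→164 °C: 104.96 kJ/kg
Δh = 50.232 + 358 + 104.96 = 513.19 kJ/kg
Q = ṁ·Δh = 299.3 kg/min × 513.19 kJ/kg = 153600 kJ/min
|Q| = 2560 kW

Q = 2560 kJ/s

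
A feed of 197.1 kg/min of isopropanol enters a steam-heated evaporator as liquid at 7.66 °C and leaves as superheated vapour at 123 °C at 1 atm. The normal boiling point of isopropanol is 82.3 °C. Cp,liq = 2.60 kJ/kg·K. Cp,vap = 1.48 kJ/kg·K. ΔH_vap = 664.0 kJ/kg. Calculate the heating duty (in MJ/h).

liquid 7.66→82.3 °C: 194.06 kJ/kg
vaporisation at 82.3 °C: 664 kJ/kg
vapour 82.3→123 °C: 60.236 kJ/kg
Δh = 194.06 + 664 + 60.236 = 918.3 kJ/kg
Q = ṁ·Δh = 197.1 kg/min × 918.3 kJ/kg = 181000 kJ/min
|Q| = 3016.6 kW = 10860 MJ/h

Q = 10900 MJ/h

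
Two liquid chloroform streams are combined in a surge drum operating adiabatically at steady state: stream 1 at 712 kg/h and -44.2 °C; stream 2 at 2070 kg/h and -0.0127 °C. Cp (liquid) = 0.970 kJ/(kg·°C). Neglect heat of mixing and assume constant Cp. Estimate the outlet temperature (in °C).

T_out = -11.3 °C

No heat crosses the boundary, so H_out = H_in.
T_out = Σ ṁᵢCp,ᵢTᵢ / Σ ṁᵢCp,ᵢ
      = -30552 / 2698.5 = -11.322 °C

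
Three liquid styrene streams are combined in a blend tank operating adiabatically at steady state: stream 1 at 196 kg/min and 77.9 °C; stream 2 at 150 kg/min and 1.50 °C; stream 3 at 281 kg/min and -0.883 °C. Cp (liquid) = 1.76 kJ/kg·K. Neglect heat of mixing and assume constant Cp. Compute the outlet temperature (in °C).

T_out = 24.3 °C

Energy balance with Q = 0: Σ ṁᵢCp,ᵢ(T_out − Tᵢ) = 0
T_out = Σ ṁᵢCp,ᵢTᵢ / Σ ṁᵢCp,ᵢ
      = 26832 / 1103.5 = 24.315 °C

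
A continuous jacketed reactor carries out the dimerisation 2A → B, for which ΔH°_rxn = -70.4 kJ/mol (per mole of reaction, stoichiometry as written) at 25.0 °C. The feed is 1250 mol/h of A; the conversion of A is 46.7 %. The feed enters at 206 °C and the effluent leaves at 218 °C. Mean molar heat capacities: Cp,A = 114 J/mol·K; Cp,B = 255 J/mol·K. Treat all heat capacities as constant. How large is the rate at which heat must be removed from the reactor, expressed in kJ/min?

Extent of reaction ξ = 0.467 × 1250 / 2 = 291.88 mol/h
Reaction term: ξ·ΔH°_rxn = 291.88 × -70.4 = -20548 kJ/h
Sensible, feed 206→25 °C: -25792 kJ/h
Outlet flows (mol/h): A 666.25, B 291.88
Sensible, products 25→218 °C: 29023 kJ/h
Q = ΔH = -17317 kJ/h = -4.8103 kW
Heat removed = 288.62 kJ/min

Q_out = 289 kJ/min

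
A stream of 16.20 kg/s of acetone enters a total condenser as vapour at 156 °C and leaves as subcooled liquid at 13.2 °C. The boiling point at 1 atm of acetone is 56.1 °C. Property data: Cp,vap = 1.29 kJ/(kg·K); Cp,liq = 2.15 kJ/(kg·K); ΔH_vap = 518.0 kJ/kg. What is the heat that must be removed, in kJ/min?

Q_c = 718000 kJ/min

vapour 156→56.1 °C: -128.87 kJ/kg
condensation at 56.1 °C: -518 kJ/kg
liquid 56.1→13.2 °C: -92.235 kJ/kg
Δh = -128.87 + -518 + -92.235 = -739.11 kJ/kg
Q = ṁ·Δh = 16.20 kg/s × -739.11 kJ/kg = -11974 kJ/s
|Q| = 11974 kW = 718410 kJ/min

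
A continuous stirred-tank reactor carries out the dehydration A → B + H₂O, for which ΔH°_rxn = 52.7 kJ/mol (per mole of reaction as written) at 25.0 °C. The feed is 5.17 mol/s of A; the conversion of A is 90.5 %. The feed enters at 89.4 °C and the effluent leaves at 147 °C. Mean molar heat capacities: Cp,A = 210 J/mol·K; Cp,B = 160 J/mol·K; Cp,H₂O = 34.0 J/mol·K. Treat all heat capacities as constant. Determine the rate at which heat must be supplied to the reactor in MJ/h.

Extent of reaction ξ = 0.905 × 5.17 = 4.6788 mol/s
Reaction term: ξ·ΔH°_rxn = 4.6788 × 52.7 = 246.58 kJ/s
Sensible, feed 89.4→25 °C: -69.919 kJ/s
Outlet flows (mol/s): A 0.49115, B 4.6788, H₂O 4.6788
Sensible, products 25→147 °C: 123.32 kJ/s
Q = ΔH = 299.98 kJ/s = 299.98 kW
Heat supplied = 1079.9 MJ/h

Q_in = 1080 MJ/h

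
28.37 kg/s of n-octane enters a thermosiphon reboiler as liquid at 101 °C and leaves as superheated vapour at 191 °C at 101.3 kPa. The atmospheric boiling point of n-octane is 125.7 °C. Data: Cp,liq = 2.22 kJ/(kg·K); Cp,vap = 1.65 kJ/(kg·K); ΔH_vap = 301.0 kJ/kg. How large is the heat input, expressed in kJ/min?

liquid 101→125.7 °C: 54.834 kJ/kg
vaporisation at 125.7 °C: 301 kJ/kg
vapour 125.7→191 °C: 107.74 kJ/kg
Δh = 54.834 + 301 + 107.74 = 463.58 kJ/kg
Q = ṁ·Δh = 28.37 kg/s × 463.58 kJ/kg = 13152 kJ/s
|Q| = 13152 kW = 789100 kJ/min

Q = 789000 kJ/min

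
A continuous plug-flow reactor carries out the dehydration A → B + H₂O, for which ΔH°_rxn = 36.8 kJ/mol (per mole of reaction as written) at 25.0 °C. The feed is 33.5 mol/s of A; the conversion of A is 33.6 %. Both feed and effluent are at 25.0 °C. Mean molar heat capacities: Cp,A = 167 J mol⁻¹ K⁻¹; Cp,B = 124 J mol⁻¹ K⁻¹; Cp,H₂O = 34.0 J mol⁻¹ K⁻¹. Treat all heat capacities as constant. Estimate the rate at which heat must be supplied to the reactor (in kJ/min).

Extent of reaction ξ = 0.336 × 33.5 = 11.256 mol/s
Reaction term: ξ·ΔH°_rxn = 11.256 × 36.8 = 414.22 kJ/s
Q = ΔH = 414.22 kJ/s = 414.22 kW
Heat supplied = 24853 kJ/min

Q_in = 24900 kJ/min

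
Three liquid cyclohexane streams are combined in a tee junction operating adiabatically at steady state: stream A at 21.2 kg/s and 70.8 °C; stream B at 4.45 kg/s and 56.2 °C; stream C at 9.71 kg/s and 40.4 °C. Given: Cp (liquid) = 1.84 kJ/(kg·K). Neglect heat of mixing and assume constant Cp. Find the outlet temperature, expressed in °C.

T_out = 60.6 °C

No heat crosses the boundary, so H_out = H_in.
Σ ṁᵢCp,ᵢTᵢ = 21.2×1.84×70.8 + 4.45×1.84×56.2 + 9.71×1.84×40.4 = 3943.7
Σ ṁᵢCp,ᵢ = 21.2×1.84 + 4.45×1.84 + 9.71×1.84 = 65.062
T_out = 3943.7 / 65.062 = 60.615 °C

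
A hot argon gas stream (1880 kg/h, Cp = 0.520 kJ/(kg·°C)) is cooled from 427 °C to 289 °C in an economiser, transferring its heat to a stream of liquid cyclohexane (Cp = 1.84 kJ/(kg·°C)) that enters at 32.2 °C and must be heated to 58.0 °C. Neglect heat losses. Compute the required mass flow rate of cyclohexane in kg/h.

Heat released by hot stream: Q = 1880 × 0.520 × (427 − 289) = 134910 kJ/h
Energy balance on cold side (adiabatic exchanger): Q = ṁ_c·Cp_c·(T_c,out − T_c,in)
ṁ_c = 134910 / [1.84 × (58.0 − 32.2)] = 2841.9 kg/h

ṁ_c = 2840 kg/h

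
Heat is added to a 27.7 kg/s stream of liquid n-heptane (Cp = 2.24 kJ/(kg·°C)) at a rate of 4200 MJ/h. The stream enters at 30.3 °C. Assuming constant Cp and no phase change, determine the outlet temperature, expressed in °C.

T_out = 49.1 °C

Q = 4200 MJ/h = 1166.7 kJ/s
ΔT = Q/(ṁ·Cp) = 1166.7/(27.7×2.24) = 18.803 K
T_out = 30.3 + 18.803 = 49.103 °C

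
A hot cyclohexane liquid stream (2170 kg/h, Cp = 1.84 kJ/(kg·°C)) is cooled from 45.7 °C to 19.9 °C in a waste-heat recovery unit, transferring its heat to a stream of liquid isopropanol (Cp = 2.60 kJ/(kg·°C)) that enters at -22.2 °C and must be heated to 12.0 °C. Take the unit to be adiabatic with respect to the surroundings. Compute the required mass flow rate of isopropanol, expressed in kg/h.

ṁ_c = 1160 kg/h

Heat released by hot stream: Q = 2170 × 1.84 × (45.7 − 19.9) = 103010 kJ/h
Energy balance on cold side (adiabatic exchanger): Q = ṁ_c·Cp_c·(T_c,out − T_c,in)
ṁ_c = 103010 / [2.60 × (12.0 − -22.2)] = 1158.5 kg/h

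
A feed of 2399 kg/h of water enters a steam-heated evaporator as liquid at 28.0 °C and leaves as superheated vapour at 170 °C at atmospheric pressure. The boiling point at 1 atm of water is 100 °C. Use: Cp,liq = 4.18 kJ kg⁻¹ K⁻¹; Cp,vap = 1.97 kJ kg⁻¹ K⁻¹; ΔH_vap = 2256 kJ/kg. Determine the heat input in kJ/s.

Q = 1800 kJ/s

liquid 28.0→100 °C: 300.96 kJ/kg
vaporisation at 100 °C: 2256 kJ/kg
vapour 100→170 °C: 137.9 kJ/kg
Δh = 300.96 + 2256 + 137.9 = 2694.9 kJ/kg
Q = ṁ·Δh = 2399 kg/h × 2694.9 kJ/kg = 6.465e+06 kJ/h
|Q| = 1795.8 kW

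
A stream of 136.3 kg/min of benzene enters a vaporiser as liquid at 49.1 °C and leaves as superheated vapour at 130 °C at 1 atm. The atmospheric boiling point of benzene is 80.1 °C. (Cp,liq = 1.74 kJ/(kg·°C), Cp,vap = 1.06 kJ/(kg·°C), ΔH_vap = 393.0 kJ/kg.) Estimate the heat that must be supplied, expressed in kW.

liquid 49.1→80.1 °C: 53.94 kJ/kg
vaporisation at 80.1 °C: 393 kJ/kg
vapour 80.1→130 °C: 52.894 kJ/kg
Δh = 53.94 + 393 + 52.894 = 499.83 kJ/kg
Q = ṁ·Δh = 136.3 kg/min × 499.83 kJ/kg = 68127 kJ/min
|Q| = 1135.5 kW

Q = 1140 kW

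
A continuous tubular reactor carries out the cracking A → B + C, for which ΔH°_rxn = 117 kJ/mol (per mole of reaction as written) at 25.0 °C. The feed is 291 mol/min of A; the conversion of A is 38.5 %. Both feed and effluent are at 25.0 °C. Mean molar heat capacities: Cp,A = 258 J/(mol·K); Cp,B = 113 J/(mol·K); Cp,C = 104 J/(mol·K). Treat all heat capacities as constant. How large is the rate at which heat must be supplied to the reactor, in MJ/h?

Extent of reaction ξ = 0.385 × 291 = 112.03 mol/min
Reaction term: ξ·ΔH°_rxn = 112.03 × 117 = 13108 kJ/min
Q = ΔH = 13108 kJ/min = 218.47 kW
Heat supplied = 786.49 MJ/h

Q_in = 786 MJ/h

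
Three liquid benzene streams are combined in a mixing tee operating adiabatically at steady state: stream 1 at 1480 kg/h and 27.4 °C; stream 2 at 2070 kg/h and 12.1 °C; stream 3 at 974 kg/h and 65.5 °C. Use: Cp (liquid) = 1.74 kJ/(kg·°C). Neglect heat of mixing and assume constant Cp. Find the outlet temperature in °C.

T_out = 28.6 °C

Adiabatic, steady state ⇒ Σ ṁᵢCp,ᵢ(T_out − Tᵢ) = 0
Σ ṁᵢCp,ᵢTᵢ = 1480×1.74×27.4 + 2070×1.74×12.1 + 974×1.74×65.5 = 225150
Σ ṁᵢCp,ᵢ = 1480×1.74 + 2070×1.74 + 974×1.74 = 7871.8
T_out = 225150 / 7871.8 = 28.602 °C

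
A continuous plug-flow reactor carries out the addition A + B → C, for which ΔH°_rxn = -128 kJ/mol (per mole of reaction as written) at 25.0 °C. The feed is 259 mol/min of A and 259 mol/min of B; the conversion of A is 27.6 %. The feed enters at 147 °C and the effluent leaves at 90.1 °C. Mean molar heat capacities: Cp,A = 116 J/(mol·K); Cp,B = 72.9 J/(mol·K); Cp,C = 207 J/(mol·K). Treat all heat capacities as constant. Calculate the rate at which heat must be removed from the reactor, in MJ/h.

Extent of reaction ξ = 0.276 × 259 = 71.484 mol/min
Reaction term: ξ·ΔH°_rxn = 71.484 × -128 = -9150 kJ/min
Sensible, feed 147→25 °C: -5968.9 kJ/min
Outlet flows (mol/min): A 187.52, B 187.52, C 71.484
Sensible, products 25→90.1 °C: 3269.3 kJ/min
Q = ΔH = -11850 kJ/min = -197.49 kW
Heat removed = 710.97 MJ/h

Q_out = 711 MJ/h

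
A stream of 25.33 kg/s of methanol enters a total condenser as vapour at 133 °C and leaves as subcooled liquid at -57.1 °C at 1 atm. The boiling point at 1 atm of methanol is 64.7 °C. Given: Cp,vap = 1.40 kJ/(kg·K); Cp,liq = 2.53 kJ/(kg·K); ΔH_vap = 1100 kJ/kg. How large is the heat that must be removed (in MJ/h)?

Q_c = 137000 MJ/h

vapour 133→64.7 °C: -95.62 kJ/kg
condensation at 64.7 °C: -1100 kJ/kg
liquid 64.7→-57.1 °C: -308.15 kJ/kg
Δh = -95.62 + -1100 + -308.15 = -1503.8 kJ/kg
Q = ṁ·Δh = 25.33 kg/s × -1503.8 kJ/kg = -38091 kJ/s
|Q| = 38091 kW = 137130 MJ/h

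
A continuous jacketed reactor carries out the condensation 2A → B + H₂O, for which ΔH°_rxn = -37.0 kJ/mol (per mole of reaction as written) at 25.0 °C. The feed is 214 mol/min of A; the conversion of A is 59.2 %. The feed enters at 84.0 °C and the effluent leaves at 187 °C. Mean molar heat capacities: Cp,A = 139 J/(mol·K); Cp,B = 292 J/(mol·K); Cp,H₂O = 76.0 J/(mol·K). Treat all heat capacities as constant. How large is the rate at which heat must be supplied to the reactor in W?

Q_in = 27400 W

Extent of reaction ξ = 0.592 × 214 / 2 = 63.344 mol/min
Reaction term: ξ·ΔH°_rxn = 63.344 × -37.0 = -2343.7 kJ/min
Sensible, feed 84.0→25 °C: -1755 kJ/min
Outlet flows (mol/min): A 87.312, B 63.344, H₂O 63.344
Sensible, products 25→187 °C: 5742.4 kJ/min
Q = ΔH = 1643.7 kJ/min = 27.394 kW
Heat supplied = 27394 W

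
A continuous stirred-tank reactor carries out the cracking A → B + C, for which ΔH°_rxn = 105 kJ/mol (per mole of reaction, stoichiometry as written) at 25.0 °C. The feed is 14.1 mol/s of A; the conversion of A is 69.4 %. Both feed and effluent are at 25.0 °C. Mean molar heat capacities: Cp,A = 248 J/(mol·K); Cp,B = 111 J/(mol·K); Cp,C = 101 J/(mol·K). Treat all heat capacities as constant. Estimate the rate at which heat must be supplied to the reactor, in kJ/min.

Q_in = 61600 kJ/min

Extent of reaction ξ = 0.694 × 14.1 = 9.7854 mol/s
Reaction term: ξ·ΔH°_rxn = 9.7854 × 105 = 1027.5 kJ/s
Q = ΔH = 1027.5 kJ/s = 1027.5 kW
Heat supplied = 61648 kJ/min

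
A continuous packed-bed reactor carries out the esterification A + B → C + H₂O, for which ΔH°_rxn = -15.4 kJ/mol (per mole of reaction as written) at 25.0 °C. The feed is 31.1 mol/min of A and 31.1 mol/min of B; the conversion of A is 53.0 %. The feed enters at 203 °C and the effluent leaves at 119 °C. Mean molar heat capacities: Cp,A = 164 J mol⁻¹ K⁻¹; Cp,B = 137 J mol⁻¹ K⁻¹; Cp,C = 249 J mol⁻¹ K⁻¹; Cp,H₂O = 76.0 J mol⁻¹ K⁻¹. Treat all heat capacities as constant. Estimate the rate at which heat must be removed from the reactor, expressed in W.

Q_out = 16700 W

Extent of reaction ξ = 0.530 × 31.1 = 16.483 mol/min
Reaction term: ξ·ΔH°_rxn = 16.483 × -15.4 = -253.84 kJ/min
Sensible, feed 203→25 °C: -1666.3 kJ/min
Outlet flows (mol/min): A 14.617, B 14.617, C 16.483, H₂O 16.483
Sensible, products 25→119 °C: 917.13 kJ/min
Q = ΔH = -1003 kJ/min = -16.716 kW
Heat removed = 16716 W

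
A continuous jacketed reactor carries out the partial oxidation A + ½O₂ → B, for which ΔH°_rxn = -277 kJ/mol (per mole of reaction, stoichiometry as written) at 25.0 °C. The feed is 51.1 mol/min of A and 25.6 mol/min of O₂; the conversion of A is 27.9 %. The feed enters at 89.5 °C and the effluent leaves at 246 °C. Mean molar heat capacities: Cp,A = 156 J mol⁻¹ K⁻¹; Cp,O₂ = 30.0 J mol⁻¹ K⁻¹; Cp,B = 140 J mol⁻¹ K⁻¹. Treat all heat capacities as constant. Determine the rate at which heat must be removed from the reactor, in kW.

Q_out = 44.7 kW

Extent of reaction ξ = 0.279 × 51.1 = 14.257 mol/min
Reaction term: ξ·ΔH°_rxn = 14.257 × -277 = -3949.2 kJ/min
Sensible, feed 89.5→25 °C: -563.7 kJ/min
Outlet flows (mol/min): A 36.843, O₂ 18.472, B 14.257
Sensible, products 25→246 °C: 1833.8 kJ/min
Q = ΔH = -2679.1 kJ/min = -44.651 kW
Heat removed = 44.651 kW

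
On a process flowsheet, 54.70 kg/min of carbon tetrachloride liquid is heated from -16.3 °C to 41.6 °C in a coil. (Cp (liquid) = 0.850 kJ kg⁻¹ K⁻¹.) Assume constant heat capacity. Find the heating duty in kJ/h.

Q = 162000 kJ/h

Q = ṁ·Cp·ΔT = 54.70 × 0.850 × (41.6 − -16.3) = 2692.1 kJ/min
Converting: 2692.1 / 60 s = 44.868 kW
Heating duty = 161520 kJ/h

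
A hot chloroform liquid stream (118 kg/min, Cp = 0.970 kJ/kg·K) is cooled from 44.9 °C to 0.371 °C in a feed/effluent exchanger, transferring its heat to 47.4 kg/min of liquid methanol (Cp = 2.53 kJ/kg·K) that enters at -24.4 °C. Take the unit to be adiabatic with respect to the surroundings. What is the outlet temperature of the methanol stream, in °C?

Heat released by hot stream: Q = 118 × 0.970 × (44.9 − 0.371) = 5096.8 kJ/min
Energy balance on cold side (adiabatic exchanger): Q = ṁ_c·Cp_c·(T_c,out − T_c,in)
T_c,out = -24.4 + 5096.8/(47.4 × 2.53) = 18.101 °C

T_c,out = 18.1 °C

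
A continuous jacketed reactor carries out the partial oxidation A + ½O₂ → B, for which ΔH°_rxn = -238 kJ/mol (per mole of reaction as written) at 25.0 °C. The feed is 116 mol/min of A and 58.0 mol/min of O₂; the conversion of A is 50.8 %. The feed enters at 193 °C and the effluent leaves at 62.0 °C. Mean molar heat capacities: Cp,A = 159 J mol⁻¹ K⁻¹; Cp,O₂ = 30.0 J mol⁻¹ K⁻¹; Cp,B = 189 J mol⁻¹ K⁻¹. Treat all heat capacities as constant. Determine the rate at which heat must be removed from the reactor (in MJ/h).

Q_out = 998 MJ/h

Extent of reaction ξ = 0.508 × 116 = 58.928 mol/min
Reaction term: ξ·ΔH°_rxn = 58.928 × -238 = -14025 kJ/min
Sensible, feed 193→25 °C: -3390.9 kJ/min
Outlet flows (mol/min): A 57.072, O₂ 28.536, B 58.928
Sensible, products 25→62.0 °C: 779.51 kJ/min
Q = ΔH = -16636 kJ/min = -277.27 kW
Heat removed = 998.18 MJ/h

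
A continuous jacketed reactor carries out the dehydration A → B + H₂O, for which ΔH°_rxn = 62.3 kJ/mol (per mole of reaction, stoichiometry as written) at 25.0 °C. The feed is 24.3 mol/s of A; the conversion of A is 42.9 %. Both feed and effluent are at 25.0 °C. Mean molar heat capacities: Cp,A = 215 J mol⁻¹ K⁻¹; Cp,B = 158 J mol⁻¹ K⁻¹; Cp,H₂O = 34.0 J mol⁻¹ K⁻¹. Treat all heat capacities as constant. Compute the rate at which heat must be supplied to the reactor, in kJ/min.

Q_in = 39000 kJ/min

Extent of reaction ξ = 0.429 × 24.3 = 10.425 mol/s
Reaction term: ξ·ΔH°_rxn = 10.425 × 62.3 = 649.46 kJ/s
Q = ΔH = 649.46 kJ/s = 649.46 kW
Heat supplied = 38968 kJ/min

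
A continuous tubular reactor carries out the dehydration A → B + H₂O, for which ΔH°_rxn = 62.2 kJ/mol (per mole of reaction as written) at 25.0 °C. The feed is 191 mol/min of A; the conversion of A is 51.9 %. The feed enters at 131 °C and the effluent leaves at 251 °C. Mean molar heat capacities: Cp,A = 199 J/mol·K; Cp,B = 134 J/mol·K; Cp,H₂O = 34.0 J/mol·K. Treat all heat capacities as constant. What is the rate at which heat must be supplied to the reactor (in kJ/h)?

Q_in = 602000 kJ/h

Extent of reaction ξ = 0.519 × 191 = 99.129 mol/min
Reaction term: ξ·ΔH°_rxn = 99.129 × 62.2 = 6165.8 kJ/min
Sensible, feed 131→25 °C: -4029 kJ/min
Outlet flows (mol/min): A 91.871, B 99.129, H₂O 99.129
Sensible, products 25→251 °C: 7895.5 kJ/min
Q = ΔH = 10032 kJ/min = 167.21 kW
Heat supplied = 601940 kJ/h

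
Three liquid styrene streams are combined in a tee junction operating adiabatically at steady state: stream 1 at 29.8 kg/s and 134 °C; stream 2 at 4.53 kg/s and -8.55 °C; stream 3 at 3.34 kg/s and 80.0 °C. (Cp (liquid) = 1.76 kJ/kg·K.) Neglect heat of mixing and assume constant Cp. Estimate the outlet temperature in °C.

T_out = 112 °C

Energy balance with Q = 0: Σ ṁᵢCp,ᵢ(T_out − Tᵢ) = 0
Σ ṁᵢCp,ᵢTᵢ = 29.8×1.76×134 + 4.53×1.76×-8.55 + 3.34×1.76×80.0 = 7430.1
Σ ṁᵢCp,ᵢ = 29.8×1.76 + 4.53×1.76 + 3.34×1.76 = 66.299
T_out = 7430.1 / 66.299 = 112.07 °C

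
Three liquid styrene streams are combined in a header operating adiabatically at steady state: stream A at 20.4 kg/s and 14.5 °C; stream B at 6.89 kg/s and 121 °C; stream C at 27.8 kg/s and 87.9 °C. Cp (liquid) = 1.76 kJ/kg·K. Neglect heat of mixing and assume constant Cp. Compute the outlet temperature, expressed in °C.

Energy balance with Q = 0: Σ ṁᵢCp,ᵢ(T_out − Tᵢ) = 0
Σ ṁᵢCp,ᵢTᵢ = 20.4×1.76×14.5 + 6.89×1.76×121 + 27.8×1.76×87.9 = 6288.7
Σ ṁᵢCp,ᵢ = 20.4×1.76 + 6.89×1.76 + 27.8×1.76 = 96.958
T_out = 6288.7 / 96.958 = 64.86 °C

T_out = 64.9 °C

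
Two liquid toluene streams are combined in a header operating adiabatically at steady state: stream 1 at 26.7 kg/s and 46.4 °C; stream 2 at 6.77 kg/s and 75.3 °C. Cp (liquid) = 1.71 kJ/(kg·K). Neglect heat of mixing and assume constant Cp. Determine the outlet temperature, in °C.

T_out = 52.2 °C

Energy balance with Q = 0: Σ ṁᵢCp,ᵢ(T_out − Tᵢ) = 0
T_out = Σ ṁᵢCp,ᵢTᵢ / Σ ṁᵢCp,ᵢ
      = 2990.2 / 57.234 = 52.246 °C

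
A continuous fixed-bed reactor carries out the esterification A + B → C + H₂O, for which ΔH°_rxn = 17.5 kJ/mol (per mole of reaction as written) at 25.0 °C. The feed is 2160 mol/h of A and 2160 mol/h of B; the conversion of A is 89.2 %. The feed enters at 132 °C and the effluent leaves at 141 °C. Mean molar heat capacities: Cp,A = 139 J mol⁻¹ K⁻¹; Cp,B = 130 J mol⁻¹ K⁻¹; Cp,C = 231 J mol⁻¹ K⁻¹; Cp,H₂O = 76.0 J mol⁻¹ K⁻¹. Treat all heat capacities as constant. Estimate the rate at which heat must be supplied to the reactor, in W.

Q_in = 13200 W

Extent of reaction ξ = 0.892 × 2160 = 1926.7 mol/h
Reaction term: ξ·ΔH°_rxn = 1926.7 × 17.5 = 33718 kJ/h
Sensible, feed 132→25 °C: -62171 kJ/h
Outlet flows (mol/h): A 233.28, B 233.28, C 1926.7, H₂O 1926.7
Sensible, products 25→141 °C: 75894 kJ/h
Q = ΔH = 47440 kJ/h = 13.178 kW
Heat supplied = 13178 W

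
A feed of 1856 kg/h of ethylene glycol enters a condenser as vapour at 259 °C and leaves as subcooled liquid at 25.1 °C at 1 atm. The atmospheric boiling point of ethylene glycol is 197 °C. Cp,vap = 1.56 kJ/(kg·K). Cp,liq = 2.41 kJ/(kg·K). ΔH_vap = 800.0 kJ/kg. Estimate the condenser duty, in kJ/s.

Q_c = 676 kJ/s

vapour 259→197 °C: -96.72 kJ/kg
condensation at 197 °C: -800 kJ/kg
liquid 197→25.1 °C: -414.28 kJ/kg
Δh = -96.72 + -800 + -414.28 = -1311 kJ/kg
Q = ṁ·Δh = 1856 kg/h × -1311 kJ/kg = -2.4332e+06 kJ/h
|Q| = 675.89 kW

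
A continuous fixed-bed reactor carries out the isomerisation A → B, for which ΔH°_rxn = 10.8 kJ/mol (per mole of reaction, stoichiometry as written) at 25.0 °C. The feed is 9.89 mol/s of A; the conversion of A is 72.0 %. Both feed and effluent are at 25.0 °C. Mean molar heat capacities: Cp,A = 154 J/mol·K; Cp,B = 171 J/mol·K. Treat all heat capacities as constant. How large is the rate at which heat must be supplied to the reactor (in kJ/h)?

Extent of reaction ξ = 0.720 × 9.89 = 7.1208 mol/s
Reaction term: ξ·ΔH°_rxn = 7.1208 × 10.8 = 76.905 kJ/s
Q = ΔH = 76.905 kJ/s = 76.905 kW
Heat supplied = 276860 kJ/h

Q_in = 277000 kJ/h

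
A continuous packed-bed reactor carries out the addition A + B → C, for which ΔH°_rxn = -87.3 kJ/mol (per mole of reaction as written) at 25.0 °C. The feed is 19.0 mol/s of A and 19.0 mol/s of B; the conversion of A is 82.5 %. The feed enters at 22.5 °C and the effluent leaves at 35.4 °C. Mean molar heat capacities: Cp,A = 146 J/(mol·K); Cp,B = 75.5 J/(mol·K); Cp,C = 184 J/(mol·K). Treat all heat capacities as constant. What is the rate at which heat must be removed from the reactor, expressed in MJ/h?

Q_out = 4750 MJ/h

Extent of reaction ξ = 0.825 × 19.0 = 15.675 mol/s
Reaction term: ξ·ΔH°_rxn = 15.675 × -87.3 = -1368.4 kJ/s
Sensible, feed 22.5→25 °C: 10.521 kJ/s
Outlet flows (mol/s): A 3.325, B 3.325, C 15.675
Sensible, products 25→35.4 °C: 37.655 kJ/s
Q = ΔH = -1320.3 kJ/s = -1320.3 kW
Heat removed = 4752.9 MJ/h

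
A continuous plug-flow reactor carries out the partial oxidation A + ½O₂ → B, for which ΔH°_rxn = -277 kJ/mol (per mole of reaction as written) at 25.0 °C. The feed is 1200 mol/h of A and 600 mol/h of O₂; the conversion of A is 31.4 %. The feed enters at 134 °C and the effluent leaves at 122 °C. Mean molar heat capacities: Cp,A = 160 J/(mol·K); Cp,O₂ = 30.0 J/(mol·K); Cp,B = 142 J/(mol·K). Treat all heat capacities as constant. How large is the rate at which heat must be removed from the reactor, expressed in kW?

Extent of reaction ξ = 0.314 × 1200 = 376.8 mol/h
Reaction term: ξ·ΔH°_rxn = 376.8 × -277 = -104370 kJ/h
Sensible, feed 134→25 °C: -22890 kJ/h
Outlet flows (mol/h): A 823.2, O₂ 411.6, B 376.8
Sensible, products 25→122 °C: 19164 kJ/h
Q = ΔH = -108100 kJ/h = -30.028 kW
Heat removed = 30.028 kW

Q_out = 30.0 kW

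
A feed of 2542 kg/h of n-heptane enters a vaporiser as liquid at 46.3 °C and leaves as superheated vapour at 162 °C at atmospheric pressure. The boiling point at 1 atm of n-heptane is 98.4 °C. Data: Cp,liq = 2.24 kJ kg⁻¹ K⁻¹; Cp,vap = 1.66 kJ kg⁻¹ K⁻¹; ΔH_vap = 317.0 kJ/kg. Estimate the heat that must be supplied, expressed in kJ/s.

liquid 46.3→98.4 °C: 116.7 kJ/kg
vaporisation at 98.4 °C: 317 kJ/kg
vapour 98.4→162 °C: 105.58 kJ/kg
Δh = 116.7 + 317 + 105.58 = 539.28 kJ/kg
Q = ṁ·Δh = 2542 kg/h × 539.28 kJ/kg = 1.3708e+06 kJ/h
|Q| = 380.79 kW

Q = 381 kJ/s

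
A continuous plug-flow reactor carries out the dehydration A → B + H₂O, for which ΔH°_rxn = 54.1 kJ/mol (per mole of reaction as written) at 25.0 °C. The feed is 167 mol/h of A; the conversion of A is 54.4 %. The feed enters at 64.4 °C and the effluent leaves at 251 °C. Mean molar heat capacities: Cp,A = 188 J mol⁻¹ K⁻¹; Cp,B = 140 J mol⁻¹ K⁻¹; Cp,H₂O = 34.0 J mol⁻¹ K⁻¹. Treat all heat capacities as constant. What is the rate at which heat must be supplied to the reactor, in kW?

Extent of reaction ξ = 0.544 × 167 = 90.848 mol/h
Reaction term: ξ·ΔH°_rxn = 90.848 × 54.1 = 4914.9 kJ/h
Sensible, feed 64.4→25 °C: -1237 kJ/h
Outlet flows (mol/h): A 76.152, B 90.848, H₂O 90.848
Sensible, products 25→251 °C: 6808.1 kJ/h
Q = ΔH = 10486 kJ/h = 2.9128 kW
Heat supplied = 2.9128 kW

Q_in = 2.91 kW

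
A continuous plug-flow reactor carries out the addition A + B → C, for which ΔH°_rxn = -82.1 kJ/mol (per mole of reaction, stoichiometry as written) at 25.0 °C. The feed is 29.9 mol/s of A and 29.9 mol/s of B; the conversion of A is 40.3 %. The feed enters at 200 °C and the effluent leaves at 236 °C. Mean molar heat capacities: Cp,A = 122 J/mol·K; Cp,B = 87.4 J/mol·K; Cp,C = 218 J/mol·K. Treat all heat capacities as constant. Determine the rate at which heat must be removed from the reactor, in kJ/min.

Extent of reaction ξ = 0.403 × 29.9 = 12.05 mol/s
Reaction term: ξ·ΔH°_rxn = 12.05 × -82.1 = -989.28 kJ/s
Sensible, feed 200→25 °C: -1095.7 kJ/s
Outlet flows (mol/s): A 17.85, B 17.85, C 12.05
Sensible, products 25→236 °C: 1342.9 kJ/s
Q = ΔH = -742.02 kJ/s = -742.02 kW
Heat removed = 44521 kJ/min

Q_out = 44500 kJ/min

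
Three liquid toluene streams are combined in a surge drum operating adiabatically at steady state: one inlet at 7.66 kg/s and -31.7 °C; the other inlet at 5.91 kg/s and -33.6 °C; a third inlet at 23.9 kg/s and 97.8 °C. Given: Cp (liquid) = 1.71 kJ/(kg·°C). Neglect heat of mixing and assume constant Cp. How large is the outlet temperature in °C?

T_out = 50.6 °C

No heat crosses the boundary, so H_out = H_in.
T_out = Σ ṁᵢCp,ᵢTᵢ / Σ ṁᵢCp,ᵢ
      = 3242.2 / 64.074 = 50.601 °C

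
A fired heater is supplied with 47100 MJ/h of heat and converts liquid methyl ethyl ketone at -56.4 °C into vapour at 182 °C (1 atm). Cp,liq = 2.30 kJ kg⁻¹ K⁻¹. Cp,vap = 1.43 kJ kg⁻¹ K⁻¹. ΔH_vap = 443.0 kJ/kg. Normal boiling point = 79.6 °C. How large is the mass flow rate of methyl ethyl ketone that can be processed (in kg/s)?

ṁ = 14.5 kg/s

Δh = 2.30×(79.6−-56.4) + 443.0 + 1.43×(182−79.6) = 902.23 kJ/kg
Q = 47100 MJ/h = 13083 kJ/s = 13083 kJ/s
ṁ = Q/Δh = 13083 / 902.23 = 14.501 kg/s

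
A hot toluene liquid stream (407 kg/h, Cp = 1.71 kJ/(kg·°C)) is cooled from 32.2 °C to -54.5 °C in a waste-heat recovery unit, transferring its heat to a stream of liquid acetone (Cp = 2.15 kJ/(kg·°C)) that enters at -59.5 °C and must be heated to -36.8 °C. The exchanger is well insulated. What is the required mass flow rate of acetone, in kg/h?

ṁ_c = 1240 kg/h

Heat released by hot stream: Q = 407 × 1.71 × (32.2 − -54.5) = 60341 kJ/h
Energy balance on cold side (adiabatic exchanger): Q = ṁ_c·Cp_c·(T_c,out − T_c,in)
ṁ_c = 60341 / [2.15 × (-36.8 − -59.5)] = 1236.4 kg/h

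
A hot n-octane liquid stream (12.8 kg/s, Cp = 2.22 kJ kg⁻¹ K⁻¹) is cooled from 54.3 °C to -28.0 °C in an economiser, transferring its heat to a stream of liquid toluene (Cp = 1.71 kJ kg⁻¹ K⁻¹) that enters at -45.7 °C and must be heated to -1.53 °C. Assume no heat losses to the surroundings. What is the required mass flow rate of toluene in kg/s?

ṁ_c = 31.0 kg/s

Heat released by hot stream: Q = 12.8 × 2.22 × (54.3 − -28.0) = 2338.6 kJ/s
Energy balance on cold side (adiabatic exchanger): Q = ṁ_c·Cp_c·(T_c,out − T_c,in)
ṁ_c = 2338.6 / [1.71 × (-1.53 − -45.7)] = 30.963 kg/s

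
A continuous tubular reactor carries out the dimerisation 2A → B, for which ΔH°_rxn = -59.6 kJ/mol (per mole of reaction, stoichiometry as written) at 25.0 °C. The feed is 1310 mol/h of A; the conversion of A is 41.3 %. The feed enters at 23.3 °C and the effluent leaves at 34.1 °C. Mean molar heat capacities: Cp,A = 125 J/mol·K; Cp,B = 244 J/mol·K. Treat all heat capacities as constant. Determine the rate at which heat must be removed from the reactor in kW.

Q_out = 3.99 kW

Extent of reaction ξ = 0.413 × 1310 / 2 = 270.51 mol/h
Reaction term: ξ·ΔH°_rxn = 270.51 × -59.6 = -16123 kJ/h
Sensible, feed 23.3→25 °C: 278.37 kJ/h
Outlet flows (mol/h): A 768.97, B 270.51
Sensible, products 25→34.1 °C: 1475.4 kJ/h
Q = ΔH = -14369 kJ/h = -3.9914 kW
Heat removed = 3.9914 kW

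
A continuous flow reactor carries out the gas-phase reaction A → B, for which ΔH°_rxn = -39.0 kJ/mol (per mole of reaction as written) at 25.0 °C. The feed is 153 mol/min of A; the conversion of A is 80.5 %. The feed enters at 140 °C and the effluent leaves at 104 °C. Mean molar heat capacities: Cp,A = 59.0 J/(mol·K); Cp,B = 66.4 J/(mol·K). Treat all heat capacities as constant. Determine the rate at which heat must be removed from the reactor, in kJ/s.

Q_out = 84.3 kJ/s

Extent of reaction ξ = 0.805 × 153 = 123.17 mol/min
Reaction term: ξ·ΔH°_rxn = 123.17 × -39.0 = -4803.4 kJ/min
Sensible, feed 140→25 °C: -1038.1 kJ/min
Outlet flows (mol/min): A 29.835, B 123.17
Sensible, products 25→104 °C: 785.14 kJ/min
Q = ΔH = -5056.4 kJ/min = -84.273 kW
Heat removed = 84.273 kJ/s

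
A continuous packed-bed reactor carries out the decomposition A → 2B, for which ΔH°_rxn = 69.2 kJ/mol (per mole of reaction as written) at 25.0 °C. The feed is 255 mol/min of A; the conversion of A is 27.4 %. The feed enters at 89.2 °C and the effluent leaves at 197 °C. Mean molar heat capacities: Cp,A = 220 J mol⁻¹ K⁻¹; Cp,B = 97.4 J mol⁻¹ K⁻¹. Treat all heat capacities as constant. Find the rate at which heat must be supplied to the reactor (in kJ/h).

Extent of reaction ξ = 0.274 × 255 = 69.87 mol/min
Reaction term: ξ·ΔH°_rxn = 69.87 × 69.2 = 4835 kJ/min
Sensible, feed 89.2→25 °C: -3601.6 kJ/min
Outlet flows (mol/min): A 185.13, B 139.74
Sensible, products 25→197 °C: 9346.4 kJ/min
Q = ΔH = 10580 kJ/min = 176.33 kW
Heat supplied = 634780 kJ/h

Q_in = 635000 kJ/h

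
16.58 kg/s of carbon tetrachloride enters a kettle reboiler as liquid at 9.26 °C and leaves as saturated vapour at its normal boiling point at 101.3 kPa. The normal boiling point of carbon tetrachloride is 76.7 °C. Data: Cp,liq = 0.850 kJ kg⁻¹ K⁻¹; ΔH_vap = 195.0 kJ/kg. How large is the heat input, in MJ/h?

Q = 15100 MJ/h

liquid 9.26→76.7 °C: 57.324 kJ/kg
vaporisation at 76.7 °C: 195 kJ/kg
Δh = 57.324 + 195 = 252.32 kJ/kg
Q = ṁ·Δh = 16.58 kg/s × 252.32 kJ/kg = 4183.5 kJ/s
|Q| = 4183.5 kW = 15061 MJ/h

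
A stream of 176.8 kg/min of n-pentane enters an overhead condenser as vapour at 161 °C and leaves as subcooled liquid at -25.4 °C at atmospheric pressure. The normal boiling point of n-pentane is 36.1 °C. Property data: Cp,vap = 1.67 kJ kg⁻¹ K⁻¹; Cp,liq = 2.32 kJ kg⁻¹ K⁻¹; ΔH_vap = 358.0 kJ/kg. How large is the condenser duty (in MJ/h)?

Q_c = 7520 MJ/h

vapour 161→36.1 °C: -208.58 kJ/kg
condensation at 36.1 °C: -358 kJ/kg
liquid 36.1→-25.4 °C: -142.68 kJ/kg
Δh = -208.58 + -358 + -142.68 = -709.26 kJ/kg
Q = ṁ·Δh = 176.8 kg/min × -709.26 kJ/kg = -125400 kJ/min
|Q| = 2090 kW = 7523.9 MJ/h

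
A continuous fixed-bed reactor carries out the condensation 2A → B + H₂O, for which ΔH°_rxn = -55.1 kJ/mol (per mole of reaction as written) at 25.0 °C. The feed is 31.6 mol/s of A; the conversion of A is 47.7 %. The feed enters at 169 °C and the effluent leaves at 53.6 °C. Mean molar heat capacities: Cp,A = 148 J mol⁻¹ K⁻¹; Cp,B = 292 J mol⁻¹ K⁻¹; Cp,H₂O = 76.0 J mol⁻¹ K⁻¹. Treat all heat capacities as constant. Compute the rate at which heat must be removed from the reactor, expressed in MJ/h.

Q_out = 3380 MJ/h

Extent of reaction ξ = 0.477 × 31.6 / 2 = 7.5366 mol/s
Reaction term: ξ·ΔH°_rxn = 7.5366 × -55.1 = -415.27 kJ/s
Sensible, feed 169→25 °C: -673.46 kJ/s
Outlet flows (mol/s): A 16.527, B 7.5366, H₂O 7.5366
Sensible, products 25→53.6 °C: 149.28 kJ/s
Q = ΔH = -939.45 kJ/s = -939.45 kW
Heat removed = 3382 MJ/h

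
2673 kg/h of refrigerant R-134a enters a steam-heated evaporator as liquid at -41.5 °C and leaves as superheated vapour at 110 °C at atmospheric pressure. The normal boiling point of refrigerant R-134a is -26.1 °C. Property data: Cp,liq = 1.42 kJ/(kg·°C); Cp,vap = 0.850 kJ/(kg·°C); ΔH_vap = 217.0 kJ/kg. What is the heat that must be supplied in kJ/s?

Q = 263 kJ/s

liquid -41.5→-26.1 °C: 21.868 kJ/kg
vaporisation at -26.1 °C: 217 kJ/kg
vapour -26.1→110 °C: 115.68 kJ/kg
Δh = 21.868 + 217 + 115.68 = 354.55 kJ/kg
Q = ṁ·Δh = 2673 kg/h × 354.55 kJ/kg = 947720 kJ/h
|Q| = 263.26 kW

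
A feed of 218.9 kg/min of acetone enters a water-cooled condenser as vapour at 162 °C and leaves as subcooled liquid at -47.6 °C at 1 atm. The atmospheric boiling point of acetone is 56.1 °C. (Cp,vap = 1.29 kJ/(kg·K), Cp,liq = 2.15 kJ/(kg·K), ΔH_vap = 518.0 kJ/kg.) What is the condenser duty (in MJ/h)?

vapour 162→56.1 °C: -136.61 kJ/kg
condensation at 56.1 °C: -518 kJ/kg
liquid 56.1→-47.6 °C: -222.95 kJ/kg
Δh = -136.61 + -518 + -222.95 = -877.57 kJ/kg
Q = ṁ·Δh = 218.9 kg/min × -877.57 kJ/kg = -192100 kJ/min
|Q| = 3201.7 kW = 11526 MJ/h

Q_c = 11500 MJ/h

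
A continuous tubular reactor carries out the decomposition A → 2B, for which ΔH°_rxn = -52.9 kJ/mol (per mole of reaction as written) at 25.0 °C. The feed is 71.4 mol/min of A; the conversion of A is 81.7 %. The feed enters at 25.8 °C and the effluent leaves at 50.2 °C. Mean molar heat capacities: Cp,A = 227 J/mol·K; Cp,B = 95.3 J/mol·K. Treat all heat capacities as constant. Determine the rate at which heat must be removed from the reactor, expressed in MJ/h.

Extent of reaction ξ = 0.817 × 71.4 = 58.334 mol/min
Reaction term: ξ·ΔH°_rxn = 58.334 × -52.9 = -3085.9 kJ/min
Sensible, feed 25.8→25 °C: -12.966 kJ/min
Outlet flows (mol/min): A 13.066, B 116.67
Sensible, products 25→50.2 °C: 354.93 kJ/min
Q = ΔH = -2743.9 kJ/min = -45.732 kW
Heat removed = 164.63 MJ/h

Q_out = 165 MJ/h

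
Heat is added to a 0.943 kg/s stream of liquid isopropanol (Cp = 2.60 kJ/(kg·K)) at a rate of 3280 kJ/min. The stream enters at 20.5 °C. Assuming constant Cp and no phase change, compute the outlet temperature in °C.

T_out = 42.8 °C

Q = 3280 kJ/min = 54.667 kJ/s
ΔT = Q/(ṁ·Cp) = 54.667/(0.943×2.60) = 22.297 K
T_out = 20.5 + 22.297 = 42.797 °C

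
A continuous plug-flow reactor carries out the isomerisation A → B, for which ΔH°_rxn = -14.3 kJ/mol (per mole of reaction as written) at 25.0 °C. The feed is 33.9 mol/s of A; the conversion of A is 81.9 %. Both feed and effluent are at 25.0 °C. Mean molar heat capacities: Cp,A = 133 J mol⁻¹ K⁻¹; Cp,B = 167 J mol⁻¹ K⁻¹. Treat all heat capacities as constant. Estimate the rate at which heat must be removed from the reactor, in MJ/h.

Q_out = 1430 MJ/h

Extent of reaction ξ = 0.819 × 33.9 = 27.764 mol/s
Reaction term: ξ·ΔH°_rxn = 27.764 × -14.3 = -397.03 kJ/s
Q = ΔH = -397.03 kJ/s = -397.03 kW
Heat removed = 1429.3 MJ/h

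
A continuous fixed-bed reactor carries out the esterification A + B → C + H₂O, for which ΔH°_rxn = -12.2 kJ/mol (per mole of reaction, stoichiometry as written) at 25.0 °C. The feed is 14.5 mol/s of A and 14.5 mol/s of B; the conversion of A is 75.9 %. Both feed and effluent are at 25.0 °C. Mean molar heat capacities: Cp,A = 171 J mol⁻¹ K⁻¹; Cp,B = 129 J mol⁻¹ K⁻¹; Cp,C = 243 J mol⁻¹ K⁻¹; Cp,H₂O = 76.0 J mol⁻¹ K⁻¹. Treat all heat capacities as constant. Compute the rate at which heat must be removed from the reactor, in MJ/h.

Extent of reaction ξ = 0.759 × 14.5 = 11.005 mol/s
Reaction term: ξ·ΔH°_rxn = 11.005 × -12.2 = -134.27 kJ/s
Q = ΔH = -134.27 kJ/s = -134.27 kW
Heat removed = 483.36 MJ/h

Q_out = 483 MJ/h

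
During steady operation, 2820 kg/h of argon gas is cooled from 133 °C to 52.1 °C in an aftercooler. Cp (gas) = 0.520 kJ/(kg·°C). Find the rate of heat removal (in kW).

Q = ṁ·Cp·ΔT = 2820 × 0.520 × (52.1 − 133) = -118630 kJ/h
Converting: 118630 / 3600 s = 32.953 kW

Q_c = 33.0 kW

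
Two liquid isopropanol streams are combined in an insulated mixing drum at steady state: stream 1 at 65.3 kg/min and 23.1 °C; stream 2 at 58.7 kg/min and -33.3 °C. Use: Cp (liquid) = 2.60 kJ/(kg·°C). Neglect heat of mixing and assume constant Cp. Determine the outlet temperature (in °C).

T_out = -3.60 °C

Adiabatic, steady state ⇒ Σ ṁᵢCp,ᵢ(T_out − Tᵢ) = 0
Σ ṁᵢCp,ᵢTᵢ = 65.3×2.60×23.1 + 58.7×2.60×-33.3 = -1160.3
Σ ṁᵢCp,ᵢ = 65.3×2.60 + 58.7×2.60 = 322.4
T_out = -1160.3 / 322.4 = -3.599 °C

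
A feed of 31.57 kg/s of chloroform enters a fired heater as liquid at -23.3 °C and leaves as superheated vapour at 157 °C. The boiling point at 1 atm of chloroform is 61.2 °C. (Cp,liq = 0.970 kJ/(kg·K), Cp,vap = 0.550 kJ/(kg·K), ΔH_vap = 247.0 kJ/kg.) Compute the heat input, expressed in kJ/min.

liquid -23.3→61.2 °C: 81.965 kJ/kg
vaporisation at 61.2 °C: 247 kJ/kg
vapour 61.2→157 °C: 52.69 kJ/kg
Δh = 81.965 + 247 + 52.69 = 381.66 kJ/kg
Q = ṁ·Δh = 31.57 kg/s × 381.66 kJ/kg = 12049 kJ/s
|Q| = 12049 kW = 722930 kJ/min

Q = 723000 kJ/min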